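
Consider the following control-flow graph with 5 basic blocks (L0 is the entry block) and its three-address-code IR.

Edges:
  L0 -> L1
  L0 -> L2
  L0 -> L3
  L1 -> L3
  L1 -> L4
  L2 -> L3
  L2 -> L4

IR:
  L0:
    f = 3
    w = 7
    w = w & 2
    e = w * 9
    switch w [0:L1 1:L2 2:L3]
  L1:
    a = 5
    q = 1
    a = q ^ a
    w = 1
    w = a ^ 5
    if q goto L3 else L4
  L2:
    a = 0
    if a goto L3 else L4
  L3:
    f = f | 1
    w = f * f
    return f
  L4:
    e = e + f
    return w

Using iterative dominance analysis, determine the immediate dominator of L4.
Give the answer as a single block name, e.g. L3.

Answer: L0

Derivation:
idom tree: L1←L0 L2←L0 L3←L0 L4←L0
Dom at joins:
  L3: preds {L0,L1,L2}: {L0} ∩ {L0,L1} ∩ {L0,L2} = {L0}; idom=L0
  L4: preds {L1,L2}: {L0,L1} ∩ {L0,L2} = {L0}; idom=L0

idom(L4) = L0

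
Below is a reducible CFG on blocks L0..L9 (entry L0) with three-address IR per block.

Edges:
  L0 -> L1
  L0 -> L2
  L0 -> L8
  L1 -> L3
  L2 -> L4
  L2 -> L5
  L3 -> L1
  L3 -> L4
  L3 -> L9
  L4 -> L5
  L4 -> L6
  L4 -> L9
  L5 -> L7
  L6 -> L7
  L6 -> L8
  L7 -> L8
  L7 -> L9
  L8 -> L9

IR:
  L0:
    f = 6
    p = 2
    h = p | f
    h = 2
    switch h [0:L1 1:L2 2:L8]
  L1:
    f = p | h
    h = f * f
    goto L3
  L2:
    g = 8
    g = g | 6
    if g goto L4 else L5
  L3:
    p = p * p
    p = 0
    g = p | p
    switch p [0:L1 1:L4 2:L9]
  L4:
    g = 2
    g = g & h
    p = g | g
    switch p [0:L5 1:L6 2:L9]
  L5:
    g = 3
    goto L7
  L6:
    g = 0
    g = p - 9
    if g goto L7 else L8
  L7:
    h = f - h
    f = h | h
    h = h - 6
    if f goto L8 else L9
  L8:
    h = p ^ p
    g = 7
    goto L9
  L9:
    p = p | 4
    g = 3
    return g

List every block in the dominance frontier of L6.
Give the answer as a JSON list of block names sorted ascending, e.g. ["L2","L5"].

idom tree: L1←L0 L2←L0 L3←L1 L4←L0 L5←L0 L6←L4 L7←L0 L8←L0 L9←L0
Dom∩ at merges:
  L1: preds {L0,L3}: {L0} ∩ {L0,L1,L3} = {L0}; idom=L0
  L4: preds {L2,L3}: {L0,L2} ∩ {L0,L1,L3} = {L0}; idom=L0
  L5: preds {L2,L4}: {L0,L2} ∩ {L0,L4} = {L0}; idom=L0
  L7: preds {L5,L6}: {L0,L5} ∩ {L0,L4,L6} = {L0}; idom=L0
  L8: preds {L0,L6,L7}: {L0} ∩ {L0,L4,L6} ∩ {L0,L7} = {L0}; idom=L0
  L9: preds {L3,L4,L7,L8}: {L0,L1,L3} ∩ {L0,L4} ∩ {L0,L7} ∩ {L0,L8} = {L0}; idom=L0

DF walk-up:
  L1←L0: walk · to L0
  L1←L3: walk L3→L1 to L0
  L4←L2: walk L2 to L0
  L4←L3: walk L3→L1 to L0
  L5←L2: walk L2 to L0
  L5←L4: walk L4 to L0
  L7←L5: walk L5 to L0
  L7←L6: walk L6→L4 to L0
  L8←L0: walk · to L0
  L8←L6: walk L6→L4 to L0
  L8←L7: walk L7 to L0
  L9←L3: walk L3→L1 to L0
  L9←L4: walk L4 to L0
  L9←L7: walk L7 to L0
  L9←L8: walk L8 to L0
  DF(L0)=∅
  DF(L1)={L1,L4,L9}
  DF(L2)={L4,L5}
  DF(L3)={L1,L4,L9}
  DF(L4)={L5,L7,L8,L9}
  DF(L5)={L7}
  DF(L6)={L7,L8}
  DF(L7)={L8,L9}
  DF(L8)={L9}
  DF(L9)=∅

DF(L6) = ["L7", "L8"]

Answer: ["L7", "L8"]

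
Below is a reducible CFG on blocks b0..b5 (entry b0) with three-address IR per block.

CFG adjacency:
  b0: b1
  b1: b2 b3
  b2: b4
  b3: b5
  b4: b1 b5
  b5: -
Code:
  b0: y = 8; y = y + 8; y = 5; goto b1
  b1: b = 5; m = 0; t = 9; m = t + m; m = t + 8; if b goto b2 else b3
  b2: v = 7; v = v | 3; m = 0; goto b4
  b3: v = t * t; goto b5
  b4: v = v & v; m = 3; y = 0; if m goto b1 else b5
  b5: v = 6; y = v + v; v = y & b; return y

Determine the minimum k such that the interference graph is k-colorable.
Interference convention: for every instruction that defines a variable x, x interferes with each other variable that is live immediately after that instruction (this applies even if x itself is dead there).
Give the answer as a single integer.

Answer: 4

Derivation:
Per-block:
  b0: def={y} ue=∅
  b1: def={b,m,t} ue=∅
  b2: def={m,v} ue=∅
  b3: def={v} ue={t}
  b4: def={m,v,y} ue={v}
  b5: def={v,y} ue={b}

Backward fixpoint:
  live b0: ∅→∅
  live b1: ∅→{b,t}
  live b2: {b}→{b,v}
  live b3: {b,t}→{b}
  live b4: {b,v}→{b}
  live b5: {b}→∅

Conflict graph:
  b↔{m,t,v,y}
  m↔{b,t,v,y}
  t↔{b,m}
  v↔{b,m,y}
  y↔{b,m,v}

Registers:
  clique {b,m,v,y} ⇒ need ≥ 4
  assign b→R0 m→R1 t→R2 v→R2 y→R3 — no edge inside a register ⇒ χ ≤ 4
  χ = 4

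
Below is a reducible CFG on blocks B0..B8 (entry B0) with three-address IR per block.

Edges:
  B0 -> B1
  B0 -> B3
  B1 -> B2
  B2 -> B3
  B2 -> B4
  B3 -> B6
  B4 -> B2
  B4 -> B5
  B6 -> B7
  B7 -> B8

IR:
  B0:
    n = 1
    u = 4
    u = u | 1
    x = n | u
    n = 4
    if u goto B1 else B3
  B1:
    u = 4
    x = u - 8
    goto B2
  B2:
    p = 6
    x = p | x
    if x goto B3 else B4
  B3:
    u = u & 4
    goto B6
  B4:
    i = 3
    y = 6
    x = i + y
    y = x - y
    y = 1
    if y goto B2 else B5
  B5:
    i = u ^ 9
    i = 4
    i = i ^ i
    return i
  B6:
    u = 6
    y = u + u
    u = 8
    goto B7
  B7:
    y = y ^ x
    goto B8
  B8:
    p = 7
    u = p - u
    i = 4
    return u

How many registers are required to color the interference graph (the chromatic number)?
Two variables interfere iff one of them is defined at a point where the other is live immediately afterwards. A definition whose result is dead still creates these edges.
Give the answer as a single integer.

Answer: 3

Derivation:
def/use:
  B0: {n,u,x} / ∅
  B1: {u,x} / ∅
  B2: {p,x} / {x}
  B3: {u} / {u}
  B4: {i,x,y} / ∅
  B5: {i} / {u}
  B6: {u,y} / ∅
  B7: {y} / {x,y}
  B8: {i,p,u} / {u}

Backward fixpoint:
  B0 li=∅ lo={u,x}
  B1 li=∅ lo={u,x}
  B2 li={u,x} lo={u,x}
  B3 li={u,x} lo={x}
  B4 li={u} lo={u,x}
  B5 li={u} lo=∅
  B6 li={x} lo={u,x,y}
  B7 li={u,x,y} lo={u}
  B8 li={u} lo=∅

Conflict graph:
  i: {u,y}
  n: {u,x}
  p: {u,x}
  u: {i,n,p,x,y}
  x: {n,p,u,y}
  y: {i,u,x}

Registers:
  lower bound: {i,u,y} mutually conflict ⇒ χ ≥ 3
  3-colouring: c0={u}  c1={i,x}  c2={n,p,y}
  χ = 3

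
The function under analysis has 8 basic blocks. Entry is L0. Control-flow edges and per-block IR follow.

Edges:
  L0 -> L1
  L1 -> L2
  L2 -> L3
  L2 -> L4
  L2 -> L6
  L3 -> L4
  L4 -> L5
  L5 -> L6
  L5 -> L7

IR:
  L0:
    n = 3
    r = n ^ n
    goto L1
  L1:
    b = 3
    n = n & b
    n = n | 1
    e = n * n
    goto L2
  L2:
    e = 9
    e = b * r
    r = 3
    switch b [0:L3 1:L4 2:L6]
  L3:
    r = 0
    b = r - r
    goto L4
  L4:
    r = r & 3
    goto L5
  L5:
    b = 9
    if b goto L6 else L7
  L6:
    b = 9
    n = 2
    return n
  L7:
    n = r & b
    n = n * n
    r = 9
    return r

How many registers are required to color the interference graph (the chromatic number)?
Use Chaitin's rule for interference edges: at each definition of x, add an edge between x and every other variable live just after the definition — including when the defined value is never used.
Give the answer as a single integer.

Answer: 3

Working:
Per-block:
  L0: {n,r} / ∅
  L1: {b,e,n} / {n}
  L2: {e,r} / {b,r}
  L3: {b,r} / ∅
  L4: {r} / {r}
  L5: {b} / ∅
  L6: {b,n} / ∅
  L7: {n,r} / {b,r}

Backward fixpoint:
  live L0: ∅→{n,r}
  live L1: {n,r}→{b,r}
  live L2: {b,r}→{r}
  live L3: ∅→{r}
  live L4: {r}→{r}
  live L5: {r}→{b,r}
  live L6: ∅→∅
  live L7: {b,r}→∅

Conflict graph:
  b: {e,n,r}
  e: {b,r}
  n: {b,r}
  r: {b,e,n}

Registers:
  lower bound: {b,e,r} mutually conflict ⇒ χ ≥ 3
  assign b→R0 e→R2 n→R2 r→R1 — no edge inside a register ⇒ χ ≤ 3
  χ = 3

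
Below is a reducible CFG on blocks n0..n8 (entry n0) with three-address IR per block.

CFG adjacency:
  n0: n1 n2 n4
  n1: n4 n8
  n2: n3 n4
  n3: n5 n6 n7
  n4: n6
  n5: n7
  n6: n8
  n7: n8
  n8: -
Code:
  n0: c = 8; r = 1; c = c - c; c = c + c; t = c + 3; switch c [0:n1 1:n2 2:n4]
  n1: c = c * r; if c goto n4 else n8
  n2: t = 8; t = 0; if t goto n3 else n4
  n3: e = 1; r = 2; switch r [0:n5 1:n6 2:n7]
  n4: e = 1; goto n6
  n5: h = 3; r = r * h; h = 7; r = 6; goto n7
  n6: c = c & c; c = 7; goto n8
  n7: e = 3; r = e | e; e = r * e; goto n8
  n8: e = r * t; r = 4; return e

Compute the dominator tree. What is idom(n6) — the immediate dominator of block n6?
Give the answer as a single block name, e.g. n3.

idom tree: n1←n0 n2←n0 n3←n2 n4←n0 n5←n3 n6←n0 n7←n3 n8←n0
Dom∩ at merges:
  n4: preds {n0,n1,n2}: {n0} ∩ {n0,n1} ∩ {n0,n2} = {n0}; idom=n0
  n6: preds {n3,n4}: {n0,n2,n3} ∩ {n0,n4} = {n0}; idom=n0
  n7: preds {n3,n5}: {n0,n2,n3} ∩ {n0,n2,n3,n5} = {n0,n2,n3}; idom=n3
  n8: preds {n1,n6,n7}: {n0,n1} ∩ {n0,n6} ∩ {n0,n2,n3,n7} = {n0}; idom=n0

idom(n6) = n0

Answer: n0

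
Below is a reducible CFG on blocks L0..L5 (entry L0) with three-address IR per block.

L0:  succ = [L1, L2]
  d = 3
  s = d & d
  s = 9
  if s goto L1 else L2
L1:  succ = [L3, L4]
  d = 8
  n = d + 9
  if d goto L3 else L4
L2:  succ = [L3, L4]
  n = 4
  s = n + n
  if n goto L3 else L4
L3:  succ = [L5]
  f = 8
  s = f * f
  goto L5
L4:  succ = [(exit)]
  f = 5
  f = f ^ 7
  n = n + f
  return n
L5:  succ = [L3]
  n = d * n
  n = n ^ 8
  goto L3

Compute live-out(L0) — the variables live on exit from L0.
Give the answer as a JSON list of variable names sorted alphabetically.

Answer: ["d"]

Working:
Per-block:
  L0: def={d,s} ue=∅
  L1: def={d,n} ue=∅
  L2: def={n,s} ue=∅
  L3: def={f,s} ue=∅
  L4: def={f,n} ue={n}
  L5: def={n} ue={d,n}

Live sets:
  L0: in=∅ out={d}
  L1: in=∅ out={d,n}
  L2: in={d} out={d,n}
  L3: in={d,n} out={d,n}
  L4: in={n} out=∅
  L5: in={d,n} out={d,n}

live-out(L0) = ["d"]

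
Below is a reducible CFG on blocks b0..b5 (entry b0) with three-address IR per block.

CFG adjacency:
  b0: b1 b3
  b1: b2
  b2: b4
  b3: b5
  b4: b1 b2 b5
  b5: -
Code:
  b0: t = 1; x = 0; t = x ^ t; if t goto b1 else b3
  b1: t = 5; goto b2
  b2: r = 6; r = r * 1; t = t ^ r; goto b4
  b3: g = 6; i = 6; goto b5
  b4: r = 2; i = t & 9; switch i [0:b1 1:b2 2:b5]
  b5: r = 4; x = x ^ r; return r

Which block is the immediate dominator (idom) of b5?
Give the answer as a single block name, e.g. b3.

Answer: b0

Derivation:
idom tree: b1←b0 b2←b1 b3←b0 b4←b2 b5←b0
Dom∩ at merges:
  b1: preds {b0,b4}: {b0} ∩ {b0,b1,b2,b4} = {b0}; idom=b0
  b2: preds {b1,b4}: {b0,b1} ∩ {b0,b1,b2,b4} = {b0,b1}; idom=b1
  b5: preds {b3,b4}: {b0,b3} ∩ {b0,b1,b2,b4} = {b0}; idom=b0

idom(b5) = b0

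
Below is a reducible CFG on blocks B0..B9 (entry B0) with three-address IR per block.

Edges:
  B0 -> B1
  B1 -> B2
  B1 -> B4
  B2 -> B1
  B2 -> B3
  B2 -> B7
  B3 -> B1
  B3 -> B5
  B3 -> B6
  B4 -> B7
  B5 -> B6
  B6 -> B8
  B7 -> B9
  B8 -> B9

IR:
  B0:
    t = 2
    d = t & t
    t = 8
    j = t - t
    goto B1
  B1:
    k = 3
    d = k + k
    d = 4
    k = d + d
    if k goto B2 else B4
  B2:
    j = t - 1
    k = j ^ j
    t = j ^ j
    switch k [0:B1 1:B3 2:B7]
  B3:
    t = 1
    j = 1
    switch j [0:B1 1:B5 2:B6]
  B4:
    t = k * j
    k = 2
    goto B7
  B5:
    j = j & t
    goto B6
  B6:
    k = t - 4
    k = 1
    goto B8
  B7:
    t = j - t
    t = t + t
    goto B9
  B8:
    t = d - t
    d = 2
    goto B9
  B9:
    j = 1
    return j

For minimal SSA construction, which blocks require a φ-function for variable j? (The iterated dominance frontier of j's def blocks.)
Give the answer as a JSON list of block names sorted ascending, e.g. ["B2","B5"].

Answer: ["B1", "B6", "B7", "B9"]

Derivation:
idom tree: B1←B0 B2←B1 B3←B2 B4←B1 B5←B3 B6←B3 B7←B1 B8←B6 B9←B1
Join-block Dom:
  B1: preds {B0,B2,B3}: {B0} ∩ {B0,B1,B2} ∩ {B0,B1,B2,B3} = {B0}; idom=B0
  B6: preds {B3,B5}: {B0,B1,B2,B3} ∩ {B0,B1,B2,B3,B5} = {B0,B1,B2,B3}; idom=B3
  B7: preds {B2,B4}: {B0,B1,B2} ∩ {B0,B1,B4} = {B0,B1}; idom=B1
  B9: preds {B7,B8}: {B0,B1,B7} ∩ {B0,B1,B2,B3,B6,B8} = {B0,B1}; idom=B1

Frontier:
  B1←B0: walk · to B0
  B1←B2: walk B2→B1 to B0
  B1←B3: walk B3→B2→B1 to B0
  B6←B3: walk · to B3
  B6←B5: walk B5 to B3
  B7←B2: walk B2 to B1
  B7←B4: walk B4 to B1
  B9←B7: walk B7 to B1
  B9←B8: walk B8→B6→B3→B2 to B1
  B0: DF=∅
  B1: DF={B1}
  B2: DF={B1,B7,B9}
  B3: DF={B1,B9}
  B4: DF={B7}
  B5: DF={B6}
  B6: DF={B9}
  B7: DF={B9}
  B8: DF={B9}
  B9: DF=∅

φ for j: defs {B0,B2,B3,B5,B9}
  DF⁺ = {B1,B6,B7,B9}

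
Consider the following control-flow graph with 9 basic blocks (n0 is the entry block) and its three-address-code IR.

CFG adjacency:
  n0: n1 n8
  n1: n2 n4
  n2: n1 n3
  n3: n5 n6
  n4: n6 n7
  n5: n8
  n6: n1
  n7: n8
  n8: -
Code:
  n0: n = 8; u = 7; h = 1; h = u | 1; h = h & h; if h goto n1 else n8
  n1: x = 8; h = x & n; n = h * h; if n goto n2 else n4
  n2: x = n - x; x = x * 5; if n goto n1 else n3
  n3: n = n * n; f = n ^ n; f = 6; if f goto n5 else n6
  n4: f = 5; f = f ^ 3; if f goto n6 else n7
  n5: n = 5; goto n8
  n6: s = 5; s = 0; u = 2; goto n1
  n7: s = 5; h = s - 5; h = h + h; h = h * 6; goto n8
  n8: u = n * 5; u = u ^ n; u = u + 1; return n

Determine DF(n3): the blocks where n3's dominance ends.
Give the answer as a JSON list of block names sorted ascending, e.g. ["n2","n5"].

Answer: ["n6", "n8"]

Analysis:
idom tree: n1←n0 n2←n1 n3←n2 n4←n1 n5←n3 n6←n1 n7←n4 n8←n0
Dom at joins:
  n1: preds {n0,n2,n6}: {n0} ∩ {n0,n1,n2} ∩ {n0,n1,n6} = {n0}; idom=n0
  n6: preds {n3,n4}: {n0,n1,n2,n3} ∩ {n0,n1,n4} = {n0,n1}; idom=n1
  n8: preds {n0,n5,n7}: {n0} ∩ {n0,n1,n2,n3,n5} ∩ {n0,n1,n4,n7} = {n0}; idom=n0

Frontier:
  n1←n0: walk · to n0
  n1←n2: walk n2→n1 to n0
  n1←n6: walk n6→n1 to n0
  n6←n3: walk n3→n2 to n1
  n6←n4: walk n4 to n1
  n8←n0: walk · to n0
  n8←n5: walk n5→n3→n2→n1 to n0
  n8←n7: walk n7→n4→n1 to n0
  n0 → ∅
  n1 → {n1,n8}
  n2 → {n1,n6,n8}
  n3 → {n6,n8}
  n4 → {n6,n8}
  n5 → {n8}
  n6 → {n1}
  n7 → {n8}
  n8 → ∅

DF(n3) = ["n6", "n8"]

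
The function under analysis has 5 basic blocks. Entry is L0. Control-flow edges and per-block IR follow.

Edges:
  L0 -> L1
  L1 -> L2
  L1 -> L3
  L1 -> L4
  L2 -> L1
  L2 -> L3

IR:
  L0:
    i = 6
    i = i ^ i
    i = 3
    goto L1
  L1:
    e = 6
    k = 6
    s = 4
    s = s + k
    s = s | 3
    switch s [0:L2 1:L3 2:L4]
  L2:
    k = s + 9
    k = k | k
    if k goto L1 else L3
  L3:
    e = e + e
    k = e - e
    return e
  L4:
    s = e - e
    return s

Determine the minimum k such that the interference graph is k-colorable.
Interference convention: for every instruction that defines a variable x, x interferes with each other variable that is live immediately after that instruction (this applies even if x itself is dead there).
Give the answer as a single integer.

Block summaries:
  L0: def={i} ue=∅
  L1: def={e,k,s} ue=∅
  L2: def={k} ue={s}
  L3: def={e,k} ue={e}
  L4: def={s} ue={e}

Live sets:
  live L0: ∅→∅
  live L1: ∅→{e,s}
  live L2: {e,s}→{e}
  live L3: {e}→∅
  live L4: {e}→∅

Interference:
  e↔{k,s}
  i↔∅
  k↔{e,s}
  s↔{e,k}

Chromatic number:
  lower bound: {e,k,s} mutually conflict ⇒ χ ≥ 3
  3-colouring: c0={e,i}  c1={k}  c2={s}
  χ = 3

Answer: 3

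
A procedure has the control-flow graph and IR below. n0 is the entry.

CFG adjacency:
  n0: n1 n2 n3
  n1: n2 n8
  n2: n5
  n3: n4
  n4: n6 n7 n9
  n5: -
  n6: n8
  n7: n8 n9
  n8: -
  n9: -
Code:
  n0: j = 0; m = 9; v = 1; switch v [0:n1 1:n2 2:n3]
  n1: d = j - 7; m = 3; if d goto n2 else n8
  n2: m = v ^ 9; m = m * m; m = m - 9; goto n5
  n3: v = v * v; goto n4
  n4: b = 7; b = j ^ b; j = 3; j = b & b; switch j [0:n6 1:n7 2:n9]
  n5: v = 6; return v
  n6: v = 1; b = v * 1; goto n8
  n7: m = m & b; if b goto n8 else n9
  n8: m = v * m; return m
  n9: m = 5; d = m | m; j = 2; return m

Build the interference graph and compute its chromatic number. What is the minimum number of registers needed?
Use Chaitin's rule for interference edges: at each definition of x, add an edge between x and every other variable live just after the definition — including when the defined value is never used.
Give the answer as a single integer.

Answer: 4

Working:
Block summaries:
  n0: {j,m,v} / ∅
  n1: {d,m} / {j}
  n2: {m} / {v}
  n3: {v} / {v}
  n4: {b,j} / {j}
  n5: {v} / ∅
  n6: {b,v} / ∅
  n7: {m} / {b,m}
  n8: {m} / {m,v}
  n9: {d,j,m} / ∅

Live sets:
  n0 li=∅ lo={j,m,v}
  n1 li={j,v} lo={m,v}
  n2 li={v} lo=∅
  n3 li={j,m,v} lo={j,m,v}
  n4 li={j,m,v} lo={b,m,v}
  n5 li=∅ lo=∅
  n6 li={m} lo={m,v}
  n7 li={b,m,v} lo={m,v}
  n8 li={m,v} lo=∅
  n9 li=∅ lo=∅

Interfere edges:
  b: {j,m,v}
  d: {m,v}
  j: {b,m,v}
  m: {b,d,j,v}
  v: {b,d,j,m}

Chromatic number:
  lower bound: {b,j,m,v} mutually conflict ⇒ χ ≥ 4
  4-colouring: c0={m}  c1={v}  c2={b,d}  c3={j}
  χ = 4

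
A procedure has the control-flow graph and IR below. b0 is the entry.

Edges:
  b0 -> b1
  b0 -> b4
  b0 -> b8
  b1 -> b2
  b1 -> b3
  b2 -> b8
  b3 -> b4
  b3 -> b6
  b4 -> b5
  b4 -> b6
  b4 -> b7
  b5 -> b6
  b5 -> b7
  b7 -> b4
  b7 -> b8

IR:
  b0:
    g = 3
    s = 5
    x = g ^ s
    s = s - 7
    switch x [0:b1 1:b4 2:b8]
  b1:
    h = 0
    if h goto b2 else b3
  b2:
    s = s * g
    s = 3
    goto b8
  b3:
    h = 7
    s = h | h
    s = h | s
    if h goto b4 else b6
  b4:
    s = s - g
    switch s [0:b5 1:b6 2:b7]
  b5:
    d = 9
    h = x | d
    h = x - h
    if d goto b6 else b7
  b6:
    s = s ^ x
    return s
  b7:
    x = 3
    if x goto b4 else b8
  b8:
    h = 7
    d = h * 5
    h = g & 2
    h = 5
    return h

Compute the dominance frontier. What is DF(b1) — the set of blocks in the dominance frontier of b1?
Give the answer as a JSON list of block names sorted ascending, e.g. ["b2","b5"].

Answer: ["b4", "b6", "b8"]

Derivation:
idom tree: b1←b0 b2←b1 b3←b1 b4←b0 b5←b4 b6←b0 b7←b4 b8←b0
Dom∩ at merges:
  b4: preds {b0,b3,b7}: {b0} ∩ {b0,b1,b3} ∩ {b0,b4,b7} = {b0}; idom=b0
  b6: preds {b3,b4,b5}: {b0,b1,b3} ∩ {b0,b4} ∩ {b0,b4,b5} = {b0}; idom=b0
  b7: preds {b4,b5}: {b0,b4} ∩ {b0,b4,b5} = {b0,b4}; idom=b4
  b8: preds {b0,b2,b7}: {b0} ∩ {b0,b1,b2} ∩ {b0,b4,b7} = {b0}; idom=b0

DF derivation:
  join b4 pred b0: · stop@b0
  join b4 pred b3: b3→b1 stop@b0
  join b4 pred b7: b7→b4 stop@b0
  join b6 pred b3: b3→b1 stop@b0
  join b6 pred b4: b4 stop@b0
  join b6 pred b5: b5→b4 stop@b0
  join b7 pred b4: · stop@b4
  join b7 pred b5: b5 stop@b4
  join b8 pred b0: · stop@b0
  join b8 pred b2: b2→b1 stop@b0
  join b8 pred b7: b7→b4 stop@b0
  DF(b0)=∅
  DF(b1)={b4,b6,b8}
  DF(b2)={b8}
  DF(b3)={b4,b6}
  DF(b4)={b4,b6,b8}
  DF(b5)={b6,b7}
  DF(b6)=∅
  DF(b7)={b4,b8}
  DF(b8)=∅

DF(b1) = ["b4", "b6", "b8"]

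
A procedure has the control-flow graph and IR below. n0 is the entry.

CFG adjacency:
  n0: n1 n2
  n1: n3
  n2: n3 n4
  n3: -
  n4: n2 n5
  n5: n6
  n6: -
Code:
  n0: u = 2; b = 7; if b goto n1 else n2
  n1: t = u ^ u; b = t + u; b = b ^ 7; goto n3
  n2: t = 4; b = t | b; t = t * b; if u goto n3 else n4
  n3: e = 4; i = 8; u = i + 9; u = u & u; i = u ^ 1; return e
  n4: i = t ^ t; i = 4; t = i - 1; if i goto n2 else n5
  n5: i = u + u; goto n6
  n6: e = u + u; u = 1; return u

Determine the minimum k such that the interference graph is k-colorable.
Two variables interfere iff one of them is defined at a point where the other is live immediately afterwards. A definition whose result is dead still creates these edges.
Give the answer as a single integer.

Per-block:
  n0: {b,u} / ∅
  n1: {b,t} / {u}
  n2: {b,t} / {b,u}
  n3: {e,i,u} / ∅
  n4: {i,t} / {t}
  n5: {i} / {u}
  n6: {e,u} / {u}

Live sets:
  live n0: ∅→{b,u}
  live n1: {u}→∅
  live n2: {b,u}→{b,t,u}
  live n3: ∅→∅
  live n4: {b,t,u}→{b,u}
  live n5: {u}→{u}
  live n6: {u}→∅

Interference:
  b: {i,t,u}
  e: {i,u}
  i: {b,e,t,u}
  t: {b,i,u}
  u: {b,e,i,t}

Chromatic number:
  {b,i,t,u} pairwise interfere (4-clique) ⇒ χ ≥ 4
  assign b→c2 e→c2 i→c0 t→c3 u→c1 — no edge inside a register ⇒ χ ≤ 4
  χ = 4

Answer: 4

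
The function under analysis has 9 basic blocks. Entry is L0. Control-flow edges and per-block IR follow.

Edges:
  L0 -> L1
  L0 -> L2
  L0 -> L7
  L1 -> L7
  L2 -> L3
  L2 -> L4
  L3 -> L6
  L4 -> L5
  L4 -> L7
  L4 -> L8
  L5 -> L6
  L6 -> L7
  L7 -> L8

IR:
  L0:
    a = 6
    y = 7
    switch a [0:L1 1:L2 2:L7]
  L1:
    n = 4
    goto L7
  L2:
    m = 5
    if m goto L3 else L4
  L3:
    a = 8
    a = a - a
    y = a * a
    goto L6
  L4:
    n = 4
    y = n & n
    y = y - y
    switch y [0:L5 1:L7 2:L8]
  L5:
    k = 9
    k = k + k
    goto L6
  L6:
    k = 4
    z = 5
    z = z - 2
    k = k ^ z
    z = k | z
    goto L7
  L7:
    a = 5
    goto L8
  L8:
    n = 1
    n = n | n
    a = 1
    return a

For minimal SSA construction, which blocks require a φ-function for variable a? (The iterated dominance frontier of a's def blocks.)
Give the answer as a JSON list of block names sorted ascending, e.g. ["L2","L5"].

Answer: ["L6", "L7", "L8"]

Analysis:
idom tree: L1←L0 L2←L0 L3←L2 L4←L2 L5←L4 L6←L2 L7←L0 L8←L0
Dom∩ at merges:
  L6: preds {L3,L5}: {L0,L2,L3} ∩ {L0,L2,L4,L5} = {L0,L2}; idom=L2
  L7: preds {L0,L1,L4,L6}: {L0} ∩ {L0,L1} ∩ {L0,L2,L4} ∩ {L0,L2,L6} = {L0}; idom=L0
  L8: preds {L4,L7}: {L0,L2,L4} ∩ {L0,L7} = {L0}; idom=L0

DF derivation:
  join L6 pred L3: L3 stop@L2
  join L6 pred L5: L5→L4 stop@L2
  join L7 pred L0: · stop@L0
  join L7 pred L1: L1 stop@L0
  join L7 pred L4: L4→L2 stop@L0
  join L7 pred L6: L6→L2 stop@L0
  join L8 pred L4: L4→L2 stop@L0
  join L8 pred L7: L7 stop@L0
  L0: DF=∅
  L1: DF={L7}
  L2: DF={L7,L8}
  L3: DF={L6}
  L4: DF={L6,L7,L8}
  L5: DF={L6}
  L6: DF={L7}
  L7: DF={L8}
  L8: DF=∅

φ for a: defs {L0,L3,L7,L8}
  DF⁺ = {L6,L7,L8}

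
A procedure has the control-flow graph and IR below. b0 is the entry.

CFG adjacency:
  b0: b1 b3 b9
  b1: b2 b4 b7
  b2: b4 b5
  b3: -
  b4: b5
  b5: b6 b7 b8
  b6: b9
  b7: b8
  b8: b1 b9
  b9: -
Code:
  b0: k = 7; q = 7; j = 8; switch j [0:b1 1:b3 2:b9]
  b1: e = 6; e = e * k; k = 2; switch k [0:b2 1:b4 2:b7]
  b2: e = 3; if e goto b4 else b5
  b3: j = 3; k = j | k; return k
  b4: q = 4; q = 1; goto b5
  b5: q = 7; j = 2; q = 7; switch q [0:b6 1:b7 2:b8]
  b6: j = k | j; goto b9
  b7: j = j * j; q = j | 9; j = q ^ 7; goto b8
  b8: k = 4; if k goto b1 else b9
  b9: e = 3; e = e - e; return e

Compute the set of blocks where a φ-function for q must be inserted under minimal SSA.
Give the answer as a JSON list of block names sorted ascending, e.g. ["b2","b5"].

Answer: ["b1", "b5", "b7", "b8", "b9"]

Working:
idom tree: b1←b0 b2←b1 b3←b0 b4←b1 b5←b1 b6←b5 b7←b1 b8←b1 b9←b0
Join-block Dom:
  b1: preds {b0,b8}: {b0} ∩ {b0,b1,b8} = {b0}; idom=b0
  b4: preds {b1,b2}: {b0,b1} ∩ {b0,b1,b2} = {b0,b1}; idom=b1
  b5: preds {b2,b4}: {b0,b1,b2} ∩ {b0,b1,b4} = {b0,b1}; idom=b1
  b7: preds {b1,b5}: {b0,b1} ∩ {b0,b1,b5} = {b0,b1}; idom=b1
  b8: preds {b5,b7}: {b0,b1,b5} ∩ {b0,b1,b7} = {b0,b1}; idom=b1
  b9: preds {b0,b6,b8}: {b0} ∩ {b0,b1,b5,b6} ∩ {b0,b1,b8} = {b0}; idom=b0

DF derivation:
  b1←b0: walk · to b0
  b1←b8: walk b8→b1 to b0
  b4←b1: walk · to b1
  b4←b2: walk b2 to b1
  b5←b2: walk b2 to b1
  b5←b4: walk b4 to b1
  b7←b1: walk · to b1
  b7←b5: walk b5 to b1
  b8←b5: walk b5 to b1
  b8←b7: walk b7 to b1
  b9←b0: walk · to b0
  b9←b6: walk b6→b5→b1 to b0
  b9←b8: walk b8→b1 to b0
  b0 → ∅
  b1 → {b1,b9}
  b2 → {b4,b5}
  b3 → ∅
  b4 → {b5}
  b5 → {b7,b8,b9}
  b6 → {b9}
  b7 → {b8}
  b8 → {b1,b9}
  b9 → ∅

φ for q: defs {b0,b4,b5,b7}
  DF⁺ = {b1,b5,b7,b8,b9}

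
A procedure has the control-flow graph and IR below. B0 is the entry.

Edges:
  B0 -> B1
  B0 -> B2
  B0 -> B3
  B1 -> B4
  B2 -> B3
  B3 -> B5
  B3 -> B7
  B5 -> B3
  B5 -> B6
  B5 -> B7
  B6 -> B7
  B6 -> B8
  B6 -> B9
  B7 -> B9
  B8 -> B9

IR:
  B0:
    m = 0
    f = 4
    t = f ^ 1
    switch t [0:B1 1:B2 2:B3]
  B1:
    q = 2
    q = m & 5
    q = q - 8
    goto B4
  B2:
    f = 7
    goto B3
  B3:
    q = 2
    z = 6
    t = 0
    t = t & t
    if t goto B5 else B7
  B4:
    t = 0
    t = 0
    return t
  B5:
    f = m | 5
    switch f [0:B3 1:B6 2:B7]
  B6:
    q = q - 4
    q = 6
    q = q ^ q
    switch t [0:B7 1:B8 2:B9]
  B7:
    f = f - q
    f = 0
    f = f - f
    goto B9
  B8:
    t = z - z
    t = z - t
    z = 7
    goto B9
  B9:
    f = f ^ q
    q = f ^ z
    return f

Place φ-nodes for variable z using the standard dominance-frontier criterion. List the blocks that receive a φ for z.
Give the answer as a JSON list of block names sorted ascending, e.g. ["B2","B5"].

Answer: ["B3", "B9"]

Derivation:
idom tree: B1←B0 B2←B0 B3←B0 B4←B1 B5←B3 B6←B5 B7←B3 B8←B6 B9←B3
Dom at joins:
  B3: preds {B0,B2,B5}: {B0} ∩ {B0,B2} ∩ {B0,B3,B5} = {B0}; idom=B0
  B7: preds {B3,B5,B6}: {B0,B3} ∩ {B0,B3,B5} ∩ {B0,B3,B5,B6} = {B0,B3}; idom=B3
  B9: preds {B6,B7,B8}: {B0,B3,B5,B6} ∩ {B0,B3,B7} ∩ {B0,B3,B5,B6,B8} = {B0,B3}; idom=B3

DF walk-up:
  join B3 pred B0: · stop@B0
  join B3 pred B2: B2 stop@B0
  join B3 pred B5: B5→B3 stop@B0
  join B7 pred B3: · stop@B3
  join B7 pred B5: B5 stop@B3
  join B7 pred B6: B6→B5 stop@B3
  join B9 pred B6: B6→B5 stop@B3
  join B9 pred B7: B7 stop@B3
  join B9 pred B8: B8→B6→B5 stop@B3
  B0 → ∅
  B1 → ∅
  B2 → {B3}
  B3 → {B3}
  B4 → ∅
  B5 → {B3,B7,B9}
  B6 → {B7,B9}
  B7 → {B9}
  B8 → {B9}
  B9 → ∅

φ for z: defs {B3,B8}
  DF⁺ = {B3,B9}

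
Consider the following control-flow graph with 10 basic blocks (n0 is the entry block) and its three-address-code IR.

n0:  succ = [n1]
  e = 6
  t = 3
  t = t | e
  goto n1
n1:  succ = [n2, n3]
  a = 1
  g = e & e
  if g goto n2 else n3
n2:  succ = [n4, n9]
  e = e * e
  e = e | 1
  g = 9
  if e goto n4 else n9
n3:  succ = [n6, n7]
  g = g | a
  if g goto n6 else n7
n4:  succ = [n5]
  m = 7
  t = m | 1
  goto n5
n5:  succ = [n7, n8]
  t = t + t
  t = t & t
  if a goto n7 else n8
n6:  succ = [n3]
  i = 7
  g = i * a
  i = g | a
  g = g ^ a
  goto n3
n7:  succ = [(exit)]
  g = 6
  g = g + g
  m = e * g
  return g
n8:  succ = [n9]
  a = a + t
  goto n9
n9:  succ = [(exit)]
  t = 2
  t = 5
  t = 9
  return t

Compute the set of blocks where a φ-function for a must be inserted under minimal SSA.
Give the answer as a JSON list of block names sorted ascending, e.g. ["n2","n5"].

idom tree: n1←n0 n2←n1 n3←n1 n4←n2 n5←n4 n6←n3 n7←n1 n8←n5 n9←n2
Dom at joins:
  n3: preds {n1,n6}: {n0,n1} ∩ {n0,n1,n3,n6} = {n0,n1}; idom=n1
  n7: preds {n3,n5}: {n0,n1,n3} ∩ {n0,n1,n2,n4,n5} = {n0,n1}; idom=n1
  n9: preds {n2,n8}: {n0,n1,n2} ∩ {n0,n1,n2,n4,n5,n8} = {n0,n1,n2}; idom=n2

Frontier:
  n3←n1: walk · to n1
  n3←n6: walk n6→n3 to n1
  n7←n3: walk n3 to n1
  n7←n5: walk n5→n4→n2 to n1
  n9←n2: walk · to n2
  n9←n8: walk n8→n5→n4 to n2
  DF(n0)=∅
  DF(n1)=∅
  DF(n2)={n7}
  DF(n3)={n3,n7}
  DF(n4)={n7,n9}
  DF(n5)={n7,n9}
  DF(n6)={n3}
  DF(n7)=∅
  DF(n8)={n9}
  DF(n9)=∅

φ for a: defs {n1,n8}
  DF⁺ = {n9}

Answer: ["n9"]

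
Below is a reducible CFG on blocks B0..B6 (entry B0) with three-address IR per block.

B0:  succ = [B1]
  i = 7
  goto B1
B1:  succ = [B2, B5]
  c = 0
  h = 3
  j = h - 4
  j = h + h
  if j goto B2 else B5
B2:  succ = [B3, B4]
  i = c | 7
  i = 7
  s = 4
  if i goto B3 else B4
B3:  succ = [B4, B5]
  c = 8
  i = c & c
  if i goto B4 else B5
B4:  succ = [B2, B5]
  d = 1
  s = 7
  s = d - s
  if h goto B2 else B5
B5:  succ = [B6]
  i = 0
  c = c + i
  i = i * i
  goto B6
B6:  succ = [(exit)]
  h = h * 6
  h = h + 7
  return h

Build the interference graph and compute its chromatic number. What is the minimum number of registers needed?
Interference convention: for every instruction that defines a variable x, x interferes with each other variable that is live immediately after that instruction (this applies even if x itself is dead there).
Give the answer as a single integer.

Per-block:
  B0 def {i} use ∅
  B1 def {c,h,j} use ∅
  B2 def {i,s} use {c}
  B3 def {c,i} use ∅
  B4 def {d,s} use {h}
  B5 def {c,i} use {c}
  B6 def {h} use {h}

Backward fixpoint:
  live B0: ∅→∅
  live B1: ∅→{c,h}
  live B2: {c,h}→{c,h}
  live B3: {h}→{c,h}
  live B4: {c,h}→{c,h}
  live B5: {c,h}→{h}
  live B6: {h}→∅

Conflict graph:
  c: {d,h,i,j,s}
  d: {c,h,s}
  h: {c,d,i,j,s}
  i: {c,h,s}
  j: {c,h}
  s: {c,d,h,i}

Chromatic number:
  lower bound: {c,d,h,s} mutually conflict ⇒ χ ≥ 4
  assign c→r0 d→r3 h→r1 i→r3 j→r2 s→r2 — no edge inside a register ⇒ χ ≤ 4
  χ = 4

Answer: 4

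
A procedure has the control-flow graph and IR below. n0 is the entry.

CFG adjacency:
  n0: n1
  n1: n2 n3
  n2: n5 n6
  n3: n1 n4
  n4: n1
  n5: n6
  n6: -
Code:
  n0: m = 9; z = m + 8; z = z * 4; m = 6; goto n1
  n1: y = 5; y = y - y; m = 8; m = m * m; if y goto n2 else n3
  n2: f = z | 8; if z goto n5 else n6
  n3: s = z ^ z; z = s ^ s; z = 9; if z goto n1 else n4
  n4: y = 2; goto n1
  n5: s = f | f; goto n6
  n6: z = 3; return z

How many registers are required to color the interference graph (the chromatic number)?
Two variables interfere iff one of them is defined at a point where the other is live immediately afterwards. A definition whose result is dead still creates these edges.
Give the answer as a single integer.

Answer: 3

Derivation:
Block summaries:
  n0 def {m,z} use ∅
  n1 def {m,y} use ∅
  n2 def {f} use {z}
  n3 def {s,z} use {z}
  n4 def {y} use ∅
  n5 def {s} use {f}
  n6 def {z} use ∅

Backward fixpoint:
  n0: in=∅ out={z}
  n1: in={z} out={z}
  n2: in={z} out={f}
  n3: in={z} out={z}
  n4: in={z} out={z}
  n5: in={f} out=∅
  n6: in=∅ out=∅

Interfere edges:
  f↔{z}
  m↔{y,z}
  s↔∅
  y↔{m,z}
  z↔{f,m,y}

Registers:
  clique {m,y,z} ⇒ need ≥ 3
  3-colouring: c0={s,z}  c1={f,m}  c2={y}
  χ = 3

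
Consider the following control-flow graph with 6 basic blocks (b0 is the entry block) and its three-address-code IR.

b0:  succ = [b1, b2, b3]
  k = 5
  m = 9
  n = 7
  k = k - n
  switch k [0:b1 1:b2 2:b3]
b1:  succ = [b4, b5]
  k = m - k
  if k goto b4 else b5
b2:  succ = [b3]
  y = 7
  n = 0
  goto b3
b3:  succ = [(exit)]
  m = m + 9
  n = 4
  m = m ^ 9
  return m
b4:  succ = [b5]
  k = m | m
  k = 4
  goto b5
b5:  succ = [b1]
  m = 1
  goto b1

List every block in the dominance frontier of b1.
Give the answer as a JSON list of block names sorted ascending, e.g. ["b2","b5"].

idom tree: b1←b0 b2←b0 b3←b0 b4←b1 b5←b1
Dom∩ at merges:
  b1: preds {b0,b5}: {b0} ∩ {b0,b1,b5} = {b0}; idom=b0
  b3: preds {b0,b2}: {b0} ∩ {b0,b2} = {b0}; idom=b0
  b5: preds {b1,b4}: {b0,b1} ∩ {b0,b1,b4} = {b0,b1}; idom=b1

DF derivation:
  join b1 pred b0: · stop@b0
  join b1 pred b5: b5→b1 stop@b0
  join b3 pred b0: · stop@b0
  join b3 pred b2: b2 stop@b0
  join b5 pred b1: · stop@b1
  join b5 pred b4: b4 stop@b1
  DF(b0)=∅
  DF(b1)={b1}
  DF(b2)={b3}
  DF(b3)=∅
  DF(b4)={b5}
  DF(b5)={b1}

DF(b1) = ["b1"]

Answer: ["b1"]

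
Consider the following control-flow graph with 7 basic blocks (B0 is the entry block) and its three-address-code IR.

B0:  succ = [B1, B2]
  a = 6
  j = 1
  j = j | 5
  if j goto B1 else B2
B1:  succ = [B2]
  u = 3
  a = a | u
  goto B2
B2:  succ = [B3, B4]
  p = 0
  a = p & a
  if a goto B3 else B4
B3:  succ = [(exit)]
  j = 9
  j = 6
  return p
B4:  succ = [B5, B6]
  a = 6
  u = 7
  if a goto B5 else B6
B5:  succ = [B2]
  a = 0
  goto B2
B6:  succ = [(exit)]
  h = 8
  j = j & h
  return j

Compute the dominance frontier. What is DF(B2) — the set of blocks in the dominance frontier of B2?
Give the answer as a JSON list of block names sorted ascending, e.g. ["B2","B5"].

idom tree: B1←B0 B2←B0 B3←B2 B4←B2 B5←B4 B6←B4
Dom∩ at merges:
  B2: preds {B0,B1,B5}: {B0} ∩ {B0,B1} ∩ {B0,B2,B4,B5} = {B0}; idom=B0

Frontier:
  B2←B0: walk · to B0
  B2←B1: walk B1 to B0
  B2←B5: walk B5→B4→B2 to B0
  DF(B0)=∅
  DF(B1)={B2}
  DF(B2)={B2}
  DF(B3)=∅
  DF(B4)={B2}
  DF(B5)={B2}
  DF(B6)=∅

DF(B2) = ["B2"]

Answer: ["B2"]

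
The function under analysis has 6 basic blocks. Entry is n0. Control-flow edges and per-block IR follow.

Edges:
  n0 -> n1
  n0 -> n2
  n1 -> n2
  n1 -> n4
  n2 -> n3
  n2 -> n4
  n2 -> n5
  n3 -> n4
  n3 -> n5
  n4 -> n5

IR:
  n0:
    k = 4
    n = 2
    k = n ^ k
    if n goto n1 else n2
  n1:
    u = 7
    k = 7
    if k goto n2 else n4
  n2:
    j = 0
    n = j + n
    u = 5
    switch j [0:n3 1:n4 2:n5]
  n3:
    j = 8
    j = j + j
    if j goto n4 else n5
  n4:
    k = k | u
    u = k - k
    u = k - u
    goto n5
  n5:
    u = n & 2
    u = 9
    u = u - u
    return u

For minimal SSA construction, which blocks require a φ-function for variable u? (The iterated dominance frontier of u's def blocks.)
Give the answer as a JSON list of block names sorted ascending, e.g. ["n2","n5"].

idom tree: n1←n0 n2←n0 n3←n2 n4←n0 n5←n0
Dom∩ at merges:
  n2: preds {n0,n1}: {n0} ∩ {n0,n1} = {n0}; idom=n0
  n4: preds {n1,n2,n3}: {n0,n1} ∩ {n0,n2} ∩ {n0,n2,n3} = {n0}; idom=n0
  n5: preds {n2,n3,n4}: {n0,n2} ∩ {n0,n2,n3} ∩ {n0,n4} = {n0}; idom=n0

Frontier:
  join n2 pred n0: · stop@n0
  join n2 pred n1: n1 stop@n0
  join n4 pred n1: n1 stop@n0
  join n4 pred n2: n2 stop@n0
  join n4 pred n3: n3→n2 stop@n0
  join n5 pred n2: n2 stop@n0
  join n5 pred n3: n3→n2 stop@n0
  join n5 pred n4: n4 stop@n0
  n0: DF=∅
  n1: DF={n2,n4}
  n2: DF={n4,n5}
  n3: DF={n4,n5}
  n4: DF={n5}
  n5: DF=∅

φ for u: defs {n1,n2,n4,n5}
  DF⁺ = {n2,n4,n5}

Answer: ["n2", "n4", "n5"]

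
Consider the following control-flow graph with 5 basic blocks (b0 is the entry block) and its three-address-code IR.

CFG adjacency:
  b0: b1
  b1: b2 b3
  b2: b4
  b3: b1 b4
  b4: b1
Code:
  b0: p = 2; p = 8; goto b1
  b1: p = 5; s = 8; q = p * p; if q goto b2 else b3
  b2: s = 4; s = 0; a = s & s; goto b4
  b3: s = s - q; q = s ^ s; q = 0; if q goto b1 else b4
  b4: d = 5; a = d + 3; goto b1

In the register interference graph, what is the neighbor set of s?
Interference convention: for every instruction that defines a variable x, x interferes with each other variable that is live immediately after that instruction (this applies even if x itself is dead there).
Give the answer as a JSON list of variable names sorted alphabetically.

def/use:
  b0 def {p} use ∅
  b1 def {p,q,s} use ∅
  b2 def {a,s} use ∅
  b3 def {q,s} use {q,s}
  b4 def {a,d} use ∅

Backward fixpoint:
  live b0: ∅→∅
  live b1: ∅→{q,s}
  live b2: ∅→∅
  live b3: {q,s}→∅
  live b4: ∅→∅

Interference:
  a — ∅
  d — ∅
  p — {s}
  q — {s}
  s — {p,q}

N(s) = ["p", "q"]

Answer: ["p", "q"]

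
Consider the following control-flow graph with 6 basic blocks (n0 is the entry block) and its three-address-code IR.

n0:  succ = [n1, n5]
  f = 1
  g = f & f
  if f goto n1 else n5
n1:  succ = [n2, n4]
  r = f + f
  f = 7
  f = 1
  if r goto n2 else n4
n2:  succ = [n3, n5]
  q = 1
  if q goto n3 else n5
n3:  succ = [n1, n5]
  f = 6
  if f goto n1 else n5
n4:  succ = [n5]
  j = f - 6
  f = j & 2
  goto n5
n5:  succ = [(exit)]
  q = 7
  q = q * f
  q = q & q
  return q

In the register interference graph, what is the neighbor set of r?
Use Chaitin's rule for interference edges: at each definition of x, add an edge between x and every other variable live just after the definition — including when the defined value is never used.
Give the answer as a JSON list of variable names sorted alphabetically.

Block summaries:
  n0: {f,g} / ∅
  n1: {f,r} / {f}
  n2: {q} / ∅
  n3: {f} / ∅
  n4: {f,j} / {f}
  n5: {q} / {f}

Liveness:
  n0 li=∅ lo={f}
  n1 li={f} lo={f}
  n2 li={f} lo={f}
  n3 li=∅ lo={f}
  n4 li={f} lo={f}
  n5 li={f} lo=∅

Interference:
  f — {g,q,r}
  g — {f}
  j — ∅
  q — {f}
  r — {f}

N(r) = ["f"]

Answer: ["f"]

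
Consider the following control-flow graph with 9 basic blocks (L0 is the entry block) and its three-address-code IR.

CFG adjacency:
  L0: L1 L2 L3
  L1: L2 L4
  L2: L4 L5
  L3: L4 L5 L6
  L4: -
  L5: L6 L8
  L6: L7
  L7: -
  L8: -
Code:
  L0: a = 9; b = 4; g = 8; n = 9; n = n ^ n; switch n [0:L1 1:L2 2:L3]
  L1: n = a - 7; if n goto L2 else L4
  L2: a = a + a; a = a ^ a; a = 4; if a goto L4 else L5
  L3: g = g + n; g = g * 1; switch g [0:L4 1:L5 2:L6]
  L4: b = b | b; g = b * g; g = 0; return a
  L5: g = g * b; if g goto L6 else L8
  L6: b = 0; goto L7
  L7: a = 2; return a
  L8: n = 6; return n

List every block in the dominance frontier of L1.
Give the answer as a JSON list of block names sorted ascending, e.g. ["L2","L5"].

idom tree: L1←L0 L2←L0 L3←L0 L4←L0 L5←L0 L6←L0 L7←L6 L8←L5
Join-block Dom:
  L2: preds {L0,L1}: {L0} ∩ {L0,L1} = {L0}; idom=L0
  L4: preds {L1,L2,L3}: {L0,L1} ∩ {L0,L2} ∩ {L0,L3} = {L0}; idom=L0
  L5: preds {L2,L3}: {L0,L2} ∩ {L0,L3} = {L0}; idom=L0
  L6: preds {L3,L5}: {L0,L3} ∩ {L0,L5} = {L0}; idom=L0

DF derivation:
  join L2 pred L0: · stop@L0
  join L2 pred L1: L1 stop@L0
  join L4 pred L1: L1 stop@L0
  join L4 pred L2: L2 stop@L0
  join L4 pred L3: L3 stop@L0
  join L5 pred L2: L2 stop@L0
  join L5 pred L3: L3 stop@L0
  join L6 pred L3: L3 stop@L0
  join L6 pred L5: L5 stop@L0
  L0 → ∅
  L1 → {L2,L4}
  L2 → {L4,L5}
  L3 → {L4,L5,L6}
  L4 → ∅
  L5 → {L6}
  L6 → ∅
  L7 → ∅
  L8 → ∅

DF(L1) = ["L2", "L4"]

Answer: ["L2", "L4"]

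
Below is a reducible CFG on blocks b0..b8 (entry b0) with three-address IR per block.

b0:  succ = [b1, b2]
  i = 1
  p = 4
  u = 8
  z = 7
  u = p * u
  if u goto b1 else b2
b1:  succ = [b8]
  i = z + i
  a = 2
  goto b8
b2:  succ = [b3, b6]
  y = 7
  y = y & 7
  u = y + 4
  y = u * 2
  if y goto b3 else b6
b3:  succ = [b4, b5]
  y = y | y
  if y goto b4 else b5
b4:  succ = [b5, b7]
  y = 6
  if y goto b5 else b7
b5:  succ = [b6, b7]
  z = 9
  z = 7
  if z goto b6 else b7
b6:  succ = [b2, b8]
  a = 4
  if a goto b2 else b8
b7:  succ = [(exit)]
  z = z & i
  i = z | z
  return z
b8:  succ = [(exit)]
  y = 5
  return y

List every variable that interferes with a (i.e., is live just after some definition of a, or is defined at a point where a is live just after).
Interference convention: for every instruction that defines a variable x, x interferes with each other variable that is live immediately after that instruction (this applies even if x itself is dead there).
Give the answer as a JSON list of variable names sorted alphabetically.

Per-block:
  b0 def {i,p,u,z} use ∅
  b1 def {a,i} use {i,z}
  b2 def {u,y} use ∅
  b3 def {y} use {y}
  b4 def {y} use ∅
  b5 def {z} use ∅
  b6 def {a} use ∅
  b7 def {i,z} use {i,z}
  b8 def {y} use ∅

Backward fixpoint:
  b0 li=∅ lo={i,z}
  b1 li={i,z} lo=∅
  b2 li={i,z} lo={i,y,z}
  b3 li={i,y,z} lo={i,z}
  b4 li={i,z} lo={i,z}
  b5 li={i} lo={i,z}
  b6 li={i,z} lo={i,z}
  b7 li={i,z} lo=∅
  b8 li=∅ lo=∅

Conflict graph:
  a↔{i,z}
  i↔{a,p,u,y,z}
  p↔{i,u,z}
  u↔{i,p,z}
  y↔{i,z}
  z↔{a,i,p,u,y}

N(a) = ["i", "z"]

Answer: ["i", "z"]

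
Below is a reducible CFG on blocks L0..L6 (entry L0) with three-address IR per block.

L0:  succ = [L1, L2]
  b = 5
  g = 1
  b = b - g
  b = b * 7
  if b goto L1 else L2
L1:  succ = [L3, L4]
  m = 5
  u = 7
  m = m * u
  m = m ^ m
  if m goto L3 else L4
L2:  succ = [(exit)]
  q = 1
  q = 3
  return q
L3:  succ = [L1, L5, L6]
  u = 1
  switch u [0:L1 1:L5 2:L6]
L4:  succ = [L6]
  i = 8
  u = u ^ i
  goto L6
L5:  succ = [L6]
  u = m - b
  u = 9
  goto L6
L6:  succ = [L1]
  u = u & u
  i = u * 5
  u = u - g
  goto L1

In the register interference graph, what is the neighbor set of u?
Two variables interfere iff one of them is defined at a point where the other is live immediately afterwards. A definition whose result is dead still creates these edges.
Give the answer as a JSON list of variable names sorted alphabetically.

Per-block:
  L0 def {b,g} use ∅
  L1 def {m,u} use ∅
  L2 def {q} use ∅
  L3 def {u} use ∅
  L4 def {i,u} use {u}
  L5 def {u} use {b,m}
  L6 def {i,u} use {g,u}

Backward fixpoint:
  L0 li=∅ lo={b,g}
  L1 li={b,g} lo={b,g,m,u}
  L2 li=∅ lo=∅
  L3 li={b,g,m} lo={b,g,m,u}
  L4 li={b,g,u} lo={b,g,u}
  L5 li={b,g,m} lo={b,g,u}
  L6 li={b,g,u} lo={b,g}

Interference:
  b — {g,i,m,u}
  g — {b,i,m,u}
  i — {b,g,u}
  m — {b,g,u}
  q — ∅
  u — {b,g,i,m}

N(u) = ["b", "g", "i", "m"]

Answer: ["b", "g", "i", "m"]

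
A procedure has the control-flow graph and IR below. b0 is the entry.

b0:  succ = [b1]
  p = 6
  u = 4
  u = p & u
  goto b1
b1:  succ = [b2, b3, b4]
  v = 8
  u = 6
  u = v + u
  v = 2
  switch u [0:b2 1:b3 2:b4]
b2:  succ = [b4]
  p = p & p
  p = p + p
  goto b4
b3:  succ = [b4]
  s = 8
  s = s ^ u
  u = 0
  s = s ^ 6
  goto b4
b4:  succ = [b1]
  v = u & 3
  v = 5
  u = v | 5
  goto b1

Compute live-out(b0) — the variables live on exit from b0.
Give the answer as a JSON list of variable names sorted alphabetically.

Per-block:
  b0 def {p,u} use ∅
  b1 def {u,v} use ∅
  b2 def {p} use {p}
  b3 def {s,u} use {u}
  b4 def {u,v} use {u}

Liveness:
  b0 li=∅ lo={p}
  b1 li={p} lo={p,u}
  b2 li={p,u} lo={p,u}
  b3 li={p,u} lo={p,u}
  b4 li={p,u} lo={p}

live-out(b0) = ["p"]

Answer: ["p"]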